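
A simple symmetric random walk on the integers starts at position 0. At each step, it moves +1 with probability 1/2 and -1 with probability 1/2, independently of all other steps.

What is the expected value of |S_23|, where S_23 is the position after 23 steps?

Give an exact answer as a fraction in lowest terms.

S_23 takes values m ≡ 1 (mod 2) with |m| ≤ 23; P(S_23=m) = C(23,(23+m)/2)/2^23.
Total paths: 2^23 = 8388608
Distribution: P(S=-23)=1/8388608, P(S=-21)=23/8388608, P(S=-19)=253/8388608, P(S=-17)=1771/8388608, P(S=-15)=8855/8388608, P(S=-13)=33649/8388608, P(S=-11)=100947/8388608, P(S=-9)=245157/8388608, P(S=-7)=490314/8388608, P(S=-5)=817190/8388608, P(S=-3)=1144066/8388608, P(S=-1)=1352078/8388608, P(S=1)=1352078/8388608, P(S=3)=1144066/8388608, P(S=5)=817190/8388608, P(S=7)=490314/8388608, P(S=9)=245157/8388608, P(S=11)=100947/8388608, P(S=13)=33649/8388608, P(S=15)=8855/8388608, P(S=17)=1771/8388608, P(S=19)=253/8388608, P(S=21)=23/8388608, P(S=23)=1/8388608
E[|S_23|] = Σ_m |m|·P(S_23=m) = 32449872/8388608 = 2028117/524288

Answer: 2028117/524288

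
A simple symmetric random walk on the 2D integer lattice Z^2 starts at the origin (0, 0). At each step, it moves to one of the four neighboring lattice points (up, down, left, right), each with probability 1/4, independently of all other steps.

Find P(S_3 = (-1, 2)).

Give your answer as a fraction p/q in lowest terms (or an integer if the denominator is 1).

Answer: 3/64

Derivation:
Let h be the number of horizontal steps (so 3-h are vertical). To end at (-1,2) need (h-1)/2 right-steps and ((3-h)+2)/2 up-steps.
Sum over h with 1 ≤ h ≤ 1, h ≡ 1 (mod 2), 3-h ≡ 0 (mod 2):
h=1: C(3,1)·C(1,0)·C(2,2) = 3·1·1 = 3
Total favorable: 3
Total paths: 4^3 = 64
P = 3/64 = 3/64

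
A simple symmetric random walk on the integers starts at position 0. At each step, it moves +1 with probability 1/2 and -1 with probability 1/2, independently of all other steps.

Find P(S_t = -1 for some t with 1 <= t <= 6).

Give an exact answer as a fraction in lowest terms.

Count via complement. Let g(t,s) = #length-t paths at position s with S_1..S_t all ≠ -1.
g(t,s) = g(t-1,s-1) + g(t-1,s+1) for s ≠ -1; g(t,-1) = 0.
t=0: g(0,0)=1
t=1: g(1,1)=1
t=2: g(2,0)=1 g(2,2)=1
t=3: g(3,1)=2 g(3,3)=1
t=4: g(4,0)=2 g(4,2)=3 g(4,4)=1
t=5: g(5,1)=5 g(5,3)=4 g(5,5)=1
t=6: g(6,0)=5 g(6,2)=9 g(6,4)=5 g(6,6)=1
Paths never hitting -1: Σ_s g(6,s) = 20
Paths hitting -1: 2^6 - 20 = 44
P = 44/64 = 11/16

Answer: 11/16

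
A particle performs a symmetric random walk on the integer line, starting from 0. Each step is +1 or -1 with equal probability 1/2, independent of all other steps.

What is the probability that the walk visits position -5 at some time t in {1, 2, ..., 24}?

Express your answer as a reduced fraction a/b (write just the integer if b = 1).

Count via complement. Let g(t,s) = #length-t paths at position s with S_1..S_t all ≠ -5.
g(t,s) = g(t-1,s-1) + g(t-1,s+1) for s ≠ -5; g(t,-5) = 0.
t=0: g(0,0)=1
t=1: g(1,-1)=1 g(1,1)=1
t=2: g(2,-2)=1 g(2,0)=2 g(2,2)=1
t=3: g(3,-3)=1 g(3,-1)=3 g(3,1)=3 g(3,3)=1
t=4: g(4,-4)=1 g(4,-2)=4 g(4,0)=6 g(4,2)=4 g(4,4)=1
t=5: g(5,-3)=5 g(5,-1)=10 g(5,1)=10 g(5,3)=5 g(5,5)=1
t=6: g(6,-4)=5 g(6,-2)=15 g(6,0)=20 g(6,2)=15 g(6,4)=6 g(6,6)=1
t=7: g(7,-3)=20 g(7,-1)=35 g(7,1)=35 g(7,3)=21 g(7,5)=7 g(7,7)=1
t=8: g(8,-4)=20 g(8,-2)=55 g(8,0)=70 g(8,2)=56 g(8,4)=28 g(8,6)=8 g(8,8)=1
t=9: g(9,-3)=75 g(9,-1)=125 g(9,1)=126 g(9,3)=84 g(9,5)=36 g(9,7)=9 g(9,9)=1
t=10: g(10,-4)=75 g(10,-2)=200 g(10,0)=251 g(10,2)=210 g(10,4)=120 g(10,6)=45 g(10,8)=10 g(10,10)=1
t=11: g(11,-3)=275 g(11,-1)=451 g(11,1)=461 g(11,3)=330 g(11,5)=165 g(11,7)=55 g(11,9)=11 g(11,11)=1
t=12: g(12,-4)=275 g(12,-2)=726 g(12,0)=912 g(12,2)=791 g(12,4)=495 g(12,6)=220 g(12,8)=66 g(12,10)=12 g(12,12)=1
t=13: g(13,-3)=1001 g(13,-1)=1638 g(13,1)=1703 g(13,3)=1286 g(13,5)=715 g(13,7)=286 g(13,9)=78 g(13,11)=13 g(13,13)=1
t=14: g(14,-4)=1001 g(14,-2)=2639 g(14,0)=3341 g(14,2)=2989 g(14,4)=2001 g(14,6)=1001 g(14,8)=364 g(14,10)=91 g(14,12)=14 g(14,14)=1
t=15: g(15,-3)=3640 g(15,-1)=5980 g(15,1)=6330 g(15,3)=4990 g(15,5)=3002 g(15,7)=1365 g(15,9)=455 g(15,11)=105 g(15,13)=15 g(15,15)=1
t=16: g(16,-4)=3640 g(16,-2)=9620 g(16,0)=12310 g(16,2)=11320 g(16,4)=7992 g(16,6)=4367 g(16,8)=1820 g(16,10)=560 g(16,12)=120 g(16,14)=16 g(16,16)=1
t=17: g(17,-3)=13260 g(17,-1)=21930 g(17,1)=23630 g(17,3)=19312 g(17,5)=12359 g(17,7)=6187 g(17,9)=2380 g(17,11)=680 g(17,13)=136 g(17,15)=17 g(17,17)=1
t=18: g(18,-4)=13260 g(18,-2)=35190 g(18,0)=45560 g(18,2)=42942 g(18,4)=31671 g(18,6)=18546 g(18,8)=8567 g(18,10)=3060 g(18,12)=816 g(18,14)=153 g(18,16)=18 g(18,18)=1
t=19: g(19,-3)=48450 g(19,-1)=80750 g(19,1)=88502 g(19,3)=74613 g(19,5)=50217 g(19,7)=27113 g(19,9)=11627 g(19,11)=3876 g(19,13)=969 g(19,15)=171 g(19,17)=19 g(19,19)=1
t=20: g(20,-4)=48450 g(20,-2)=129200 g(20,0)=169252 g(20,2)=163115 g(20,4)=124830 g(20,6)=77330 g(20,8)=38740 g(20,10)=15503 g(20,12)=4845 g(20,14)=1140 g(20,16)=190 g(20,18)=20 g(20,20)=1
t=21: g(21,-3)=177650 g(21,-1)=298452 g(21,1)=332367 g(21,3)=287945 g(21,5)=202160 g(21,7)=116070 g(21,9)=54243 g(21,11)=20348 g(21,13)=5985 g(21,15)=1330 g(21,17)=210 g(21,19)=21 g(21,21)=1
t=22: g(22,-4)=177650 g(22,-2)=476102 g(22,0)=630819 g(22,2)=620312 g(22,4)=490105 g(22,6)=318230 g(22,8)=170313 g(22,10)=74591 g(22,12)=26333 g(22,14)=7315 g(22,16)=1540 g(22,18)=231 g(22,20)=22 g(22,22)=1
t=23: g(23,-3)=653752 g(23,-1)=1106921 g(23,1)=1251131 g(23,3)=1110417 g(23,5)=808335 g(23,7)=488543 g(23,9)=244904 g(23,11)=100924 g(23,13)=33648 g(23,15)=8855 g(23,17)=1771 g(23,19)=253 g(23,21)=23 g(23,23)=1
t=24: g(24,-4)=653752 g(24,-2)=1760673 g(24,0)=2358052 g(24,2)=2361548 g(24,4)=1918752 g(24,6)=1296878 g(24,8)=733447 g(24,10)=345828 g(24,12)=134572 g(24,14)=42503 g(24,16)=10626 g(24,18)=2024 g(24,20)=276 g(24,22)=24 g(24,24)=1
Paths never hitting -5: Σ_s g(24,s) = 11618956
Paths hitting -5: 2^24 - 11618956 = 5158260
P = 5158260/16777216 = 1289565/4194304

Answer: 1289565/4194304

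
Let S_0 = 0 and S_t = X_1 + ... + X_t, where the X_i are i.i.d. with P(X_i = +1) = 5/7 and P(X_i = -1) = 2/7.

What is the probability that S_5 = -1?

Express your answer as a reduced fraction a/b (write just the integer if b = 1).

To reach position -1 after 5 steps: need 2 steps of +1 and 3 steps of -1.
Number of such sequences: C(5,2) = 10
Each has probability (5/7)^2 · (2/7)^3 = 200/16807
P = 10 · 200/16807 = 2000/16807

Answer: 2000/16807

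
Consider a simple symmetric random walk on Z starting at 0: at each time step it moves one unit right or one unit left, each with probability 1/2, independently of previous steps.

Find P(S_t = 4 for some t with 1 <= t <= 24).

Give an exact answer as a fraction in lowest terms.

Answer: 1779879/4194304

Derivation:
Count via complement. Let g(t,s) = #length-t paths at position s with S_1..S_t all ≠ 4.
g(t,s) = g(t-1,s-1) + g(t-1,s+1) for s ≠ 4; g(t,4) = 0.
t=0: g(0,0)=1
t=1: g(1,-1)=1 g(1,1)=1
t=2: g(2,-2)=1 g(2,0)=2 g(2,2)=1
t=3: g(3,-3)=1 g(3,-1)=3 g(3,1)=3 g(3,3)=1
t=4: g(4,-4)=1 g(4,-2)=4 g(4,0)=6 g(4,2)=4
t=5: g(5,-5)=1 g(5,-3)=5 g(5,-1)=10 g(5,1)=10 g(5,3)=4
t=6: g(6,-6)=1 g(6,-4)=6 g(6,-2)=15 g(6,0)=20 g(6,2)=14
t=7: g(7,-7)=1 g(7,-5)=7 g(7,-3)=21 g(7,-1)=35 g(7,1)=34 g(7,3)=14
t=8: g(8,-8)=1 g(8,-6)=8 g(8,-4)=28 g(8,-2)=56 g(8,0)=69 g(8,2)=48
t=9: g(9,-9)=1 g(9,-7)=9 g(9,-5)=36 g(9,-3)=84 g(9,-1)=125 g(9,1)=117 g(9,3)=48
t=10: g(10,-10)=1 g(10,-8)=10 g(10,-6)=45 g(10,-4)=120 g(10,-2)=209 g(10,0)=242 g(10,2)=165
t=11: g(11,-11)=1 g(11,-9)=11 g(11,-7)=55 g(11,-5)=165 g(11,-3)=329 g(11,-1)=451 g(11,1)=407 g(11,3)=165
t=12: g(12,-12)=1 g(12,-10)=12 g(12,-8)=66 g(12,-6)=220 g(12,-4)=494 g(12,-2)=780 g(12,0)=858 g(12,2)=572
t=13: g(13,-13)=1 g(13,-11)=13 g(13,-9)=78 g(13,-7)=286 g(13,-5)=714 g(13,-3)=1274 g(13,-1)=1638 g(13,1)=1430 g(13,3)=572
t=14: g(14,-14)=1 g(14,-12)=14 g(14,-10)=91 g(14,-8)=364 g(14,-6)=1000 g(14,-4)=1988 g(14,-2)=2912 g(14,0)=3068 g(14,2)=2002
t=15: g(15,-15)=1 g(15,-13)=15 g(15,-11)=105 g(15,-9)=455 g(15,-7)=1364 g(15,-5)=2988 g(15,-3)=4900 g(15,-1)=5980 g(15,1)=5070 g(15,3)=2002
t=16: g(16,-16)=1 g(16,-14)=16 g(16,-12)=120 g(16,-10)=560 g(16,-8)=1819 g(16,-6)=4352 g(16,-4)=7888 g(16,-2)=10880 g(16,0)=11050 g(16,2)=7072
t=17: g(17,-17)=1 g(17,-15)=17 g(17,-13)=136 g(17,-11)=680 g(17,-9)=2379 g(17,-7)=6171 g(17,-5)=12240 g(17,-3)=18768 g(17,-1)=21930 g(17,1)=18122 g(17,3)=7072
t=18: g(18,-18)=1 g(18,-16)=18 g(18,-14)=153 g(18,-12)=816 g(18,-10)=3059 g(18,-8)=8550 g(18,-6)=18411 g(18,-4)=31008 g(18,-2)=40698 g(18,0)=40052 g(18,2)=25194
t=19: g(19,-19)=1 g(19,-17)=19 g(19,-15)=171 g(19,-13)=969 g(19,-11)=3875 g(19,-9)=11609 g(19,-7)=26961 g(19,-5)=49419 g(19,-3)=71706 g(19,-1)=80750 g(19,1)=65246 g(19,3)=25194
t=20: g(20,-20)=1 g(20,-18)=20 g(20,-16)=190 g(20,-14)=1140 g(20,-12)=4844 g(20,-10)=15484 g(20,-8)=38570 g(20,-6)=76380 g(20,-4)=121125 g(20,-2)=152456 g(20,0)=145996 g(20,2)=90440
t=21: g(21,-21)=1 g(21,-19)=21 g(21,-17)=210 g(21,-15)=1330 g(21,-13)=5984 g(21,-11)=20328 g(21,-9)=54054 g(21,-7)=114950 g(21,-5)=197505 g(21,-3)=273581 g(21,-1)=298452 g(21,1)=236436 g(21,3)=90440
t=22: g(22,-22)=1 g(22,-20)=22 g(22,-18)=231 g(22,-16)=1540 g(22,-14)=7314 g(22,-12)=26312 g(22,-10)=74382 g(22,-8)=169004 g(22,-6)=312455 g(22,-4)=471086 g(22,-2)=572033 g(22,0)=534888 g(22,2)=326876
t=23: g(23,-23)=1 g(23,-21)=23 g(23,-19)=253 g(23,-17)=1771 g(23,-15)=8854 g(23,-13)=33626 g(23,-11)=100694 g(23,-9)=243386 g(23,-7)=481459 g(23,-5)=783541 g(23,-3)=1043119 g(23,-1)=1106921 g(23,1)=861764 g(23,3)=326876
t=24: g(24,-24)=1 g(24,-22)=24 g(24,-20)=276 g(24,-18)=2024 g(24,-16)=10625 g(24,-14)=42480 g(24,-12)=134320 g(24,-10)=344080 g(24,-8)=724845 g(24,-6)=1265000 g(24,-4)=1826660 g(24,-2)=2150040 g(24,0)=1968685 g(24,2)=1188640
Paths never hitting 4: Σ_s g(24,s) = 9657700
Paths hitting 4: 2^24 - 9657700 = 7119516
P = 7119516/16777216 = 1779879/4194304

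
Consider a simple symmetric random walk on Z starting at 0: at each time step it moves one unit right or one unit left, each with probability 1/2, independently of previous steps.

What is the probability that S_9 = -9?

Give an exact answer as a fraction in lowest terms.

Answer: 1/512

Derivation:
To reach position -9 after 9 steps: need 0 steps of +1 and 9 of -1.
Favorable paths: C(9,0) = 1
Total paths: 2^9 = 512
P = 1/512 = 1/512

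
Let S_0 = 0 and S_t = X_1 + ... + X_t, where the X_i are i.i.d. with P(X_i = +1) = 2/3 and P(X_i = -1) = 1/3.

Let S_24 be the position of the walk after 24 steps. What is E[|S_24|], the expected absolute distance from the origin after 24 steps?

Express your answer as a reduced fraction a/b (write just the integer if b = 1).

S_24 takes values m ≡ 0 (mod 2) with |m| ≤ 24; P(S_24=m) = C(24,(24+m)/2) · (2/3)^((24+m)/2) · (1/3)^((24-m)/2).
Distribution: P(S=-24)=1/282429536481, P(S=-22)=16/94143178827, P(S=-20)=368/94143178827, P(S=-18)=16192/282429536481, P(S=-16)=56672/94143178827, P(S=-14)=453376/94143178827, P(S=-12)=8614144/282429536481, P(S=-10)=4922368/31381059609, P(S=-8)=20920064/31381059609, P(S=-6)=669442048/282429536481, P(S=-4)=669442048/94143178827, P(S=-2)=1704034304/94143178827, P(S=0)=11076222976/282429536481, P(S=2)=6816137216/94143178827, P(S=4)=10711072768/94143178827, P(S=6)=42844291072/282429536481, P(S=8)=5355536384/31381059609, P(S=10)=5040504832/31381059609, P(S=12)=35283533824/282429536481, P(S=14)=7428112384/94143178827, P(S=16)=3714056192/94143178827, P(S=18)=4244635648/282429536481, P(S=20)=385875968/94143178827, P(S=22)=67108864/94143178827, P(S=24)=16777216/282429536481
E[|S_24|] = Σ_m |m|·P(S_24=m) = 769378008488/94143178827

Answer: 769378008488/94143178827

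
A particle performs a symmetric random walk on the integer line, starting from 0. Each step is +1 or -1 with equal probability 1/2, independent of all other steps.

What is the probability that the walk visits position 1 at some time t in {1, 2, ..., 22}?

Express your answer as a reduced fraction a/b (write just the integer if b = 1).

Count via complement. Let g(t,s) = #length-t paths at position s with S_1..S_t all ≠ 1.
g(t,s) = g(t-1,s-1) + g(t-1,s+1) for s ≠ 1; g(t,1) = 0.
t=0: g(0,0)=1
t=1: g(1,-1)=1
t=2: g(2,-2)=1 g(2,0)=1
t=3: g(3,-3)=1 g(3,-1)=2
t=4: g(4,-4)=1 g(4,-2)=3 g(4,0)=2
t=5: g(5,-5)=1 g(5,-3)=4 g(5,-1)=5
t=6: g(6,-6)=1 g(6,-4)=5 g(6,-2)=9 g(6,0)=5
t=7: g(7,-7)=1 g(7,-5)=6 g(7,-3)=14 g(7,-1)=14
t=8: g(8,-8)=1 g(8,-6)=7 g(8,-4)=20 g(8,-2)=28 g(8,0)=14
t=9: g(9,-9)=1 g(9,-7)=8 g(9,-5)=27 g(9,-3)=48 g(9,-1)=42
t=10: g(10,-10)=1 g(10,-8)=9 g(10,-6)=35 g(10,-4)=75 g(10,-2)=90 g(10,0)=42
t=11: g(11,-11)=1 g(11,-9)=10 g(11,-7)=44 g(11,-5)=110 g(11,-3)=165 g(11,-1)=132
t=12: g(12,-12)=1 g(12,-10)=11 g(12,-8)=54 g(12,-6)=154 g(12,-4)=275 g(12,-2)=297 g(12,0)=132
t=13: g(13,-13)=1 g(13,-11)=12 g(13,-9)=65 g(13,-7)=208 g(13,-5)=429 g(13,-3)=572 g(13,-1)=429
t=14: g(14,-14)=1 g(14,-12)=13 g(14,-10)=77 g(14,-8)=273 g(14,-6)=637 g(14,-4)=1001 g(14,-2)=1001 g(14,0)=429
t=15: g(15,-15)=1 g(15,-13)=14 g(15,-11)=90 g(15,-9)=350 g(15,-7)=910 g(15,-5)=1638 g(15,-3)=2002 g(15,-1)=1430
t=16: g(16,-16)=1 g(16,-14)=15 g(16,-12)=104 g(16,-10)=440 g(16,-8)=1260 g(16,-6)=2548 g(16,-4)=3640 g(16,-2)=3432 g(16,0)=1430
t=17: g(17,-17)=1 g(17,-15)=16 g(17,-13)=119 g(17,-11)=544 g(17,-9)=1700 g(17,-7)=3808 g(17,-5)=6188 g(17,-3)=7072 g(17,-1)=4862
t=18: g(18,-18)=1 g(18,-16)=17 g(18,-14)=135 g(18,-12)=663 g(18,-10)=2244 g(18,-8)=5508 g(18,-6)=9996 g(18,-4)=13260 g(18,-2)=11934 g(18,0)=4862
t=19: g(19,-19)=1 g(19,-17)=18 g(19,-15)=152 g(19,-13)=798 g(19,-11)=2907 g(19,-9)=7752 g(19,-7)=15504 g(19,-5)=23256 g(19,-3)=25194 g(19,-1)=16796
t=20: g(20,-20)=1 g(20,-18)=19 g(20,-16)=170 g(20,-14)=950 g(20,-12)=3705 g(20,-10)=10659 g(20,-8)=23256 g(20,-6)=38760 g(20,-4)=48450 g(20,-2)=41990 g(20,0)=16796
t=21: g(21,-21)=1 g(21,-19)=20 g(21,-17)=189 g(21,-15)=1120 g(21,-13)=4655 g(21,-11)=14364 g(21,-9)=33915 g(21,-7)=62016 g(21,-5)=87210 g(21,-3)=90440 g(21,-1)=58786
t=22: g(22,-22)=1 g(22,-20)=21 g(22,-18)=209 g(22,-16)=1309 g(22,-14)=5775 g(22,-12)=19019 g(22,-10)=48279 g(22,-8)=95931 g(22,-6)=149226 g(22,-4)=177650 g(22,-2)=149226 g(22,0)=58786
Paths never hitting 1: Σ_s g(22,s) = 705432
Paths hitting 1: 2^22 - 705432 = 3488872
P = 3488872/4194304 = 436109/524288

Answer: 436109/524288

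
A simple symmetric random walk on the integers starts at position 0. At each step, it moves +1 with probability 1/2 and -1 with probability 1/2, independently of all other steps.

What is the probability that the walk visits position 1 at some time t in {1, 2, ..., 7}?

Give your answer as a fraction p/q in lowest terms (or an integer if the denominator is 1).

Count via complement. Let g(t,s) = #length-t paths at position s with S_1..S_t all ≠ 1.
g(t,s) = g(t-1,s-1) + g(t-1,s+1) for s ≠ 1; g(t,1) = 0.
t=0: g(0,0)=1
t=1: g(1,-1)=1
t=2: g(2,-2)=1 g(2,0)=1
t=3: g(3,-3)=1 g(3,-1)=2
t=4: g(4,-4)=1 g(4,-2)=3 g(4,0)=2
t=5: g(5,-5)=1 g(5,-3)=4 g(5,-1)=5
t=6: g(6,-6)=1 g(6,-4)=5 g(6,-2)=9 g(6,0)=5
t=7: g(7,-7)=1 g(7,-5)=6 g(7,-3)=14 g(7,-1)=14
Paths never hitting 1: Σ_s g(7,s) = 35
Paths hitting 1: 2^7 - 35 = 93
P = 93/128 = 93/128

Answer: 93/128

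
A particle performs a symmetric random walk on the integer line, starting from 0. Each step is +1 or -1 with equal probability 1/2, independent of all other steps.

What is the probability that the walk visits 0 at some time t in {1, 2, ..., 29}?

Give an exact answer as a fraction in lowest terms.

Count via complement. Let g(t,s) = #length-t paths at position s with S_1..S_t all ≠ 0.
g(t,s) = g(t-1,s-1) + g(t-1,s+1) for s ≠ 0; g(t,0) = 0.
t=0: g(0,0)=1
t=1: g(1,-1)=1 g(1,1)=1
t=2: g(2,-2)=1 g(2,2)=1
t=3: g(3,-3)=1 g(3,-1)=1 g(3,1)=1 g(3,3)=1
t=4: g(4,-4)=1 g(4,-2)=2 g(4,2)=2 g(4,4)=1
t=5: g(5,-5)=1 g(5,-3)=3 g(5,-1)=2 g(5,1)=2 g(5,3)=3 g(5,5)=1
t=6: g(6,-6)=1 g(6,-4)=4 g(6,-2)=5 g(6,2)=5 g(6,4)=4 g(6,6)=1
t=7: g(7,-7)=1 g(7,-5)=5 g(7,-3)=9 g(7,-1)=5 g(7,1)=5 g(7,3)=9 g(7,5)=5 g(7,7)=1
t=8: g(8,-8)=1 g(8,-6)=6 g(8,-4)=14 g(8,-2)=14 g(8,2)=14 g(8,4)=14 g(8,6)=6 g(8,8)=1
t=9: g(9,-9)=1 g(9,-7)=7 g(9,-5)=20 g(9,-3)=28 g(9,-1)=14 g(9,1)=14 g(9,3)=28 g(9,5)=20 g(9,7)=7 g(9,9)=1
t=10: g(10,-10)=1 g(10,-8)=8 g(10,-6)=27 g(10,-4)=48 g(10,-2)=42 g(10,2)=42 g(10,4)=48 g(10,6)=27 g(10,8)=8 g(10,10)=1
t=11: g(11,-11)=1 g(11,-9)=9 g(11,-7)=35 g(11,-5)=75 g(11,-3)=90 g(11,-1)=42 g(11,1)=42 g(11,3)=90 g(11,5)=75 g(11,7)=35 g(11,9)=9 g(11,11)=1
t=12: g(12,-12)=1 g(12,-10)=10 g(12,-8)=44 g(12,-6)=110 g(12,-4)=165 g(12,-2)=132 g(12,2)=132 g(12,4)=165 g(12,6)=110 g(12,8)=44 g(12,10)=10 g(12,12)=1
t=13: g(13,-13)=1 g(13,-11)=11 g(13,-9)=54 g(13,-7)=154 g(13,-5)=275 g(13,-3)=297 g(13,-1)=132 g(13,1)=132 g(13,3)=297 g(13,5)=275 g(13,7)=154 g(13,9)=54 g(13,11)=11 g(13,13)=1
t=14: g(14,-14)=1 g(14,-12)=12 g(14,-10)=65 g(14,-8)=208 g(14,-6)=429 g(14,-4)=572 g(14,-2)=429 g(14,2)=429 g(14,4)=572 g(14,6)=429 g(14,8)=208 g(14,10)=65 g(14,12)=12 g(14,14)=1
t=15: g(15,-15)=1 g(15,-13)=13 g(15,-11)=77 g(15,-9)=273 g(15,-7)=637 g(15,-5)=1001 g(15,-3)=1001 g(15,-1)=429 g(15,1)=429 g(15,3)=1001 g(15,5)=1001 g(15,7)=637 g(15,9)=273 g(15,11)=77 g(15,13)=13 g(15,15)=1
t=16: g(16,-16)=1 g(16,-14)=14 g(16,-12)=90 g(16,-10)=350 g(16,-8)=910 g(16,-6)=1638 g(16,-4)=2002 g(16,-2)=1430 g(16,2)=1430 g(16,4)=2002 g(16,6)=1638 g(16,8)=910 g(16,10)=350 g(16,12)=90 g(16,14)=14 g(16,16)=1
t=17: g(17,-17)=1 g(17,-15)=15 g(17,-13)=104 g(17,-11)=440 g(17,-9)=1260 g(17,-7)=2548 g(17,-5)=3640 g(17,-3)=3432 g(17,-1)=1430 g(17,1)=1430 g(17,3)=3432 g(17,5)=3640 g(17,7)=2548 g(17,9)=1260 g(17,11)=440 g(17,13)=104 g(17,15)=15 g(17,17)=1
t=18: g(18,-18)=1 g(18,-16)=16 g(18,-14)=119 g(18,-12)=544 g(18,-10)=1700 g(18,-8)=3808 g(18,-6)=6188 g(18,-4)=7072 g(18,-2)=4862 g(18,2)=4862 g(18,4)=7072 g(18,6)=6188 g(18,8)=3808 g(18,10)=1700 g(18,12)=544 g(18,14)=119 g(18,16)=16 g(18,18)=1
t=19: g(19,-19)=1 g(19,-17)=17 g(19,-15)=135 g(19,-13)=663 g(19,-11)=2244 g(19,-9)=5508 g(19,-7)=9996 g(19,-5)=13260 g(19,-3)=11934 g(19,-1)=4862 g(19,1)=4862 g(19,3)=11934 g(19,5)=13260 g(19,7)=9996 g(19,9)=5508 g(19,11)=2244 g(19,13)=663 g(19,15)=135 g(19,17)=17 g(19,19)=1
t=20: g(20,-20)=1 g(20,-18)=18 g(20,-16)=152 g(20,-14)=798 g(20,-12)=2907 g(20,-10)=7752 g(20,-8)=15504 g(20,-6)=23256 g(20,-4)=25194 g(20,-2)=16796 g(20,2)=16796 g(20,4)=25194 g(20,6)=23256 g(20,8)=15504 g(20,10)=7752 g(20,12)=2907 g(20,14)=798 g(20,16)=152 g(20,18)=18 g(20,20)=1
t=21: g(21,-21)=1 g(21,-19)=19 g(21,-17)=170 g(21,-15)=950 g(21,-13)=3705 g(21,-11)=10659 g(21,-9)=23256 g(21,-7)=38760 g(21,-5)=48450 g(21,-3)=41990 g(21,-1)=16796 g(21,1)=16796 g(21,3)=41990 g(21,5)=48450 g(21,7)=38760 g(21,9)=23256 g(21,11)=10659 g(21,13)=3705 g(21,15)=950 g(21,17)=170 g(21,19)=19 g(21,21)=1
t=22: g(22,-22)=1 g(22,-20)=20 g(22,-18)=189 g(22,-16)=1120 g(22,-14)=4655 g(22,-12)=14364 g(22,-10)=33915 g(22,-8)=62016 g(22,-6)=87210 g(22,-4)=90440 g(22,-2)=58786 g(22,2)=58786 g(22,4)=90440 g(22,6)=87210 g(22,8)=62016 g(22,10)=33915 g(22,12)=14364 g(22,14)=4655 g(22,16)=1120 g(22,18)=189 g(22,20)=20 g(22,22)=1
t=23: g(23,-23)=1 g(23,-21)=21 g(23,-19)=209 g(23,-17)=1309 g(23,-15)=5775 g(23,-13)=19019 g(23,-11)=48279 g(23,-9)=95931 g(23,-7)=149226 g(23,-5)=177650 g(23,-3)=149226 g(23,-1)=58786 g(23,1)=58786 g(23,3)=149226 g(23,5)=177650 g(23,7)=149226 g(23,9)=95931 g(23,11)=48279 g(23,13)=19019 g(23,15)=5775 g(23,17)=1309 g(23,19)=209 g(23,21)=21 g(23,23)=1
t=24: g(24,-24)=1 g(24,-22)=22 g(24,-20)=230 g(24,-18)=1518 g(24,-16)=7084 g(24,-14)=24794 g(24,-12)=67298 g(24,-10)=144210 g(24,-8)=245157 g(24,-6)=326876 g(24,-4)=326876 g(24,-2)=208012 g(24,2)=208012 g(24,4)=326876 g(24,6)=326876 g(24,8)=245157 g(24,10)=144210 g(24,12)=67298 g(24,14)=24794 g(24,16)=7084 g(24,18)=1518 g(24,20)=230 g(24,22)=22 g(24,24)=1
t=25: g(25,-25)=1 g(25,-23)=23 g(25,-21)=252 g(25,-19)=1748 g(25,-17)=8602 g(25,-15)=31878 g(25,-13)=92092 g(25,-11)=211508 g(25,-9)=389367 g(25,-7)=572033 g(25,-5)=653752 g(25,-3)=534888 g(25,-1)=208012 g(25,1)=208012 g(25,3)=534888 g(25,5)=653752 g(25,7)=572033 g(25,9)=389367 g(25,11)=211508 g(25,13)=92092 g(25,15)=31878 g(25,17)=8602 g(25,19)=1748 g(25,21)=252 g(25,23)=23 g(25,25)=1
t=26: g(26,-26)=1 g(26,-24)=24 g(26,-22)=275 g(26,-20)=2000 g(26,-18)=10350 g(26,-16)=40480 g(26,-14)=123970 g(26,-12)=303600 g(26,-10)=600875 g(26,-8)=961400 g(26,-6)=1225785 g(26,-4)=1188640 g(26,-2)=742900 g(26,2)=742900 g(26,4)=1188640 g(26,6)=1225785 g(26,8)=961400 g(26,10)=600875 g(26,12)=303600 g(26,14)=123970 g(26,16)=40480 g(26,18)=10350 g(26,20)=2000 g(26,22)=275 g(26,24)=24 g(26,26)=1
t=27: g(27,-27)=1 g(27,-25)=25 g(27,-23)=299 g(27,-21)=2275 g(27,-19)=12350 g(27,-17)=50830 g(27,-15)=164450 g(27,-13)=427570 g(27,-11)=904475 g(27,-9)=1562275 g(27,-7)=2187185 g(27,-5)=2414425 g(27,-3)=1931540 g(27,-1)=742900 g(27,1)=742900 g(27,3)=1931540 g(27,5)=2414425 g(27,7)=2187185 g(27,9)=1562275 g(27,11)=904475 g(27,13)=427570 g(27,15)=164450 g(27,17)=50830 g(27,19)=12350 g(27,21)=2275 g(27,23)=299 g(27,25)=25 g(27,27)=1
t=28: g(28,-28)=1 g(28,-26)=26 g(28,-24)=324 g(28,-22)=2574 g(28,-20)=14625 g(28,-18)=63180 g(28,-16)=215280 g(28,-14)=592020 g(28,-12)=1332045 g(28,-10)=2466750 g(28,-8)=3749460 g(28,-6)=4601610 g(28,-4)=4345965 g(28,-2)=2674440 g(28,2)=2674440 g(28,4)=4345965 g(28,6)=4601610 g(28,8)=3749460 g(28,10)=2466750 g(28,12)=1332045 g(28,14)=592020 g(28,16)=215280 g(28,18)=63180 g(28,20)=14625 g(28,22)=2574 g(28,24)=324 g(28,26)=26 g(28,28)=1
t=29: g(29,-29)=1 g(29,-27)=27 g(29,-25)=350 g(29,-23)=2898 g(29,-21)=17199 g(29,-19)=77805 g(29,-17)=278460 g(29,-15)=807300 g(29,-13)=1924065 g(29,-11)=3798795 g(29,-9)=6216210 g(29,-7)=8351070 g(29,-5)=8947575 g(29,-3)=7020405 g(29,-1)=2674440 g(29,1)=2674440 g(29,3)=7020405 g(29,5)=8947575 g(29,7)=8351070 g(29,9)=6216210 g(29,11)=3798795 g(29,13)=1924065 g(29,15)=807300 g(29,17)=278460 g(29,19)=77805 g(29,21)=17199 g(29,23)=2898 g(29,25)=350 g(29,27)=27 g(29,29)=1
Paths never hitting 0: Σ_s g(29,s) = 80233200
Paths hitting 0: 2^29 - 80233200 = 456637712
P = 456637712/536870912 = 28539857/33554432

Answer: 28539857/33554432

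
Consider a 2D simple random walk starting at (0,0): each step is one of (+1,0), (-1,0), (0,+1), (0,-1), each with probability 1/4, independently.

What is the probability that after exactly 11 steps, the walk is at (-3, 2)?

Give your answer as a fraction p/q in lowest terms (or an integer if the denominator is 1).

Answer: 38115/2097152

Derivation:
Let h be the number of horizontal steps (so 11-h are vertical). To end at (-3,2) need (h-3)/2 right-steps and ((11-h)+2)/2 up-steps.
Sum over h with 3 ≤ h ≤ 9, h ≡ 1 (mod 2), 11-h ≡ 0 (mod 2):
h=3: C(11,3)·C(3,0)·C(8,5) = 165·1·56 = 9240
h=5: C(11,5)·C(5,1)·C(6,4) = 462·5·15 = 34650
h=7: C(11,7)·C(7,2)·C(4,3) = 330·21·4 = 27720
h=9: C(11,9)·C(9,3)·C(2,2) = 55·84·1 = 4620
Total favorable: 76230
Total paths: 4^11 = 4194304
P = 76230/4194304 = 38115/2097152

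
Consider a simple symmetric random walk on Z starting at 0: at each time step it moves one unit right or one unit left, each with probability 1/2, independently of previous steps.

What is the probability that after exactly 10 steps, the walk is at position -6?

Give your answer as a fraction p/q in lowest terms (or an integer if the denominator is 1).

Answer: 45/1024

Derivation:
To reach position -6 after 10 steps: need 2 steps of +1 and 8 of -1.
Favorable paths: C(10,2) = 45
Total paths: 2^10 = 1024
P = 45/1024 = 45/1024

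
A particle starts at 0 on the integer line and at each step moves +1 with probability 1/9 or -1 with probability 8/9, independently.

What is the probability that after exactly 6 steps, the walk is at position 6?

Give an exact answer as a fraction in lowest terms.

To reach position 6 after 6 steps: need 6 steps of +1 and 0 steps of -1.
Number of such sequences: C(6,6) = 1
Each has probability (1/9)^6 · (8/9)^0 = 1/531441
P = 1 · 1/531441 = 1/531441

Answer: 1/531441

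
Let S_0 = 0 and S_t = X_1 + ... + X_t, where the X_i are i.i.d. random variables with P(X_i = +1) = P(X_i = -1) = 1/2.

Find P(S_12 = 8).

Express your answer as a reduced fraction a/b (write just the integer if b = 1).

Answer: 33/2048

Derivation:
To reach position 8 after 12 steps: need 10 steps of +1 and 2 of -1.
Favorable paths: C(12,10) = 66
Total paths: 2^12 = 4096
P = 66/4096 = 33/2048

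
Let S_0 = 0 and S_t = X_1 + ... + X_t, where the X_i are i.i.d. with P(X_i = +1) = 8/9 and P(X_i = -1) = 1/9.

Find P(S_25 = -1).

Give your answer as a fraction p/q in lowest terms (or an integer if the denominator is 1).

To reach position -1 after 25 steps: need 12 steps of +1 and 13 steps of -1.
Number of such sequences: C(25,12) = 5200300
Each has probability (8/9)^12 · (1/9)^13 = 68719476736/717897987691852588770249
P = 5200300 · 68719476736/717897987691852588770249 = 357361894870220800/717897987691852588770249

Answer: 357361894870220800/717897987691852588770249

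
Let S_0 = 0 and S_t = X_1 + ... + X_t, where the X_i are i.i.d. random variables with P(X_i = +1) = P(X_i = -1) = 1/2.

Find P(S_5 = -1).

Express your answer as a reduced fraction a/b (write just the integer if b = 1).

Answer: 5/16

Derivation:
To reach position -1 after 5 steps: need 2 steps of +1 and 3 of -1.
Favorable paths: C(5,2) = 10
Total paths: 2^5 = 32
P = 10/32 = 5/16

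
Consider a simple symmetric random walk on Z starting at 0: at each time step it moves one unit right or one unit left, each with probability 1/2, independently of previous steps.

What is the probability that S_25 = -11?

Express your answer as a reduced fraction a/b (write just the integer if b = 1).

Answer: 120175/8388608

Derivation:
To reach position -11 after 25 steps: need 7 steps of +1 and 18 of -1.
Favorable paths: C(25,7) = 480700
Total paths: 2^25 = 33554432
P = 480700/33554432 = 120175/8388608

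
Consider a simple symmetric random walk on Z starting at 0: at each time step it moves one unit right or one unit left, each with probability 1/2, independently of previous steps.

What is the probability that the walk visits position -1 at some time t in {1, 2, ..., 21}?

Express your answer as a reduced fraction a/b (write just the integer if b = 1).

Count via complement. Let g(t,s) = #length-t paths at position s with S_1..S_t all ≠ -1.
g(t,s) = g(t-1,s-1) + g(t-1,s+1) for s ≠ -1; g(t,-1) = 0.
t=0: g(0,0)=1
t=1: g(1,1)=1
t=2: g(2,0)=1 g(2,2)=1
t=3: g(3,1)=2 g(3,3)=1
t=4: g(4,0)=2 g(4,2)=3 g(4,4)=1
t=5: g(5,1)=5 g(5,3)=4 g(5,5)=1
t=6: g(6,0)=5 g(6,2)=9 g(6,4)=5 g(6,6)=1
t=7: g(7,1)=14 g(7,3)=14 g(7,5)=6 g(7,7)=1
t=8: g(8,0)=14 g(8,2)=28 g(8,4)=20 g(8,6)=7 g(8,8)=1
t=9: g(9,1)=42 g(9,3)=48 g(9,5)=27 g(9,7)=8 g(9,9)=1
t=10: g(10,0)=42 g(10,2)=90 g(10,4)=75 g(10,6)=35 g(10,8)=9 g(10,10)=1
t=11: g(11,1)=132 g(11,3)=165 g(11,5)=110 g(11,7)=44 g(11,9)=10 g(11,11)=1
t=12: g(12,0)=132 g(12,2)=297 g(12,4)=275 g(12,6)=154 g(12,8)=54 g(12,10)=11 g(12,12)=1
t=13: g(13,1)=429 g(13,3)=572 g(13,5)=429 g(13,7)=208 g(13,9)=65 g(13,11)=12 g(13,13)=1
t=14: g(14,0)=429 g(14,2)=1001 g(14,4)=1001 g(14,6)=637 g(14,8)=273 g(14,10)=77 g(14,12)=13 g(14,14)=1
t=15: g(15,1)=1430 g(15,3)=2002 g(15,5)=1638 g(15,7)=910 g(15,9)=350 g(15,11)=90 g(15,13)=14 g(15,15)=1
t=16: g(16,0)=1430 g(16,2)=3432 g(16,4)=3640 g(16,6)=2548 g(16,8)=1260 g(16,10)=440 g(16,12)=104 g(16,14)=15 g(16,16)=1
t=17: g(17,1)=4862 g(17,3)=7072 g(17,5)=6188 g(17,7)=3808 g(17,9)=1700 g(17,11)=544 g(17,13)=119 g(17,15)=16 g(17,17)=1
t=18: g(18,0)=4862 g(18,2)=11934 g(18,4)=13260 g(18,6)=9996 g(18,8)=5508 g(18,10)=2244 g(18,12)=663 g(18,14)=135 g(18,16)=17 g(18,18)=1
t=19: g(19,1)=16796 g(19,3)=25194 g(19,5)=23256 g(19,7)=15504 g(19,9)=7752 g(19,11)=2907 g(19,13)=798 g(19,15)=152 g(19,17)=18 g(19,19)=1
t=20: g(20,0)=16796 g(20,2)=41990 g(20,4)=48450 g(20,6)=38760 g(20,8)=23256 g(20,10)=10659 g(20,12)=3705 g(20,14)=950 g(20,16)=170 g(20,18)=19 g(20,20)=1
t=21: g(21,1)=58786 g(21,3)=90440 g(21,5)=87210 g(21,7)=62016 g(21,9)=33915 g(21,11)=14364 g(21,13)=4655 g(21,15)=1120 g(21,17)=189 g(21,19)=20 g(21,21)=1
Paths never hitting -1: Σ_s g(21,s) = 352716
Paths hitting -1: 2^21 - 352716 = 1744436
P = 1744436/2097152 = 436109/524288

Answer: 436109/524288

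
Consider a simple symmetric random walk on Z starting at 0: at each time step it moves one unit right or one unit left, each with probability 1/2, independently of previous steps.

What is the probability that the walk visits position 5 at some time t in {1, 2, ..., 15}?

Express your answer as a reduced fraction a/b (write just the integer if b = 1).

Count via complement. Let g(t,s) = #length-t paths at position s with S_1..S_t all ≠ 5.
g(t,s) = g(t-1,s-1) + g(t-1,s+1) for s ≠ 5; g(t,5) = 0.
t=0: g(0,0)=1
t=1: g(1,-1)=1 g(1,1)=1
t=2: g(2,-2)=1 g(2,0)=2 g(2,2)=1
t=3: g(3,-3)=1 g(3,-1)=3 g(3,1)=3 g(3,3)=1
t=4: g(4,-4)=1 g(4,-2)=4 g(4,0)=6 g(4,2)=4 g(4,4)=1
t=5: g(5,-5)=1 g(5,-3)=5 g(5,-1)=10 g(5,1)=10 g(5,3)=5
t=6: g(6,-6)=1 g(6,-4)=6 g(6,-2)=15 g(6,0)=20 g(6,2)=15 g(6,4)=5
t=7: g(7,-7)=1 g(7,-5)=7 g(7,-3)=21 g(7,-1)=35 g(7,1)=35 g(7,3)=20
t=8: g(8,-8)=1 g(8,-6)=8 g(8,-4)=28 g(8,-2)=56 g(8,0)=70 g(8,2)=55 g(8,4)=20
t=9: g(9,-9)=1 g(9,-7)=9 g(9,-5)=36 g(9,-3)=84 g(9,-1)=126 g(9,1)=125 g(9,3)=75
t=10: g(10,-10)=1 g(10,-8)=10 g(10,-6)=45 g(10,-4)=120 g(10,-2)=210 g(10,0)=251 g(10,2)=200 g(10,4)=75
t=11: g(11,-11)=1 g(11,-9)=11 g(11,-7)=55 g(11,-5)=165 g(11,-3)=330 g(11,-1)=461 g(11,1)=451 g(11,3)=275
t=12: g(12,-12)=1 g(12,-10)=12 g(12,-8)=66 g(12,-6)=220 g(12,-4)=495 g(12,-2)=791 g(12,0)=912 g(12,2)=726 g(12,4)=275
t=13: g(13,-13)=1 g(13,-11)=13 g(13,-9)=78 g(13,-7)=286 g(13,-5)=715 g(13,-3)=1286 g(13,-1)=1703 g(13,1)=1638 g(13,3)=1001
t=14: g(14,-14)=1 g(14,-12)=14 g(14,-10)=91 g(14,-8)=364 g(14,-6)=1001 g(14,-4)=2001 g(14,-2)=2989 g(14,0)=3341 g(14,2)=2639 g(14,4)=1001
t=15: g(15,-15)=1 g(15,-13)=15 g(15,-11)=105 g(15,-9)=455 g(15,-7)=1365 g(15,-5)=3002 g(15,-3)=4990 g(15,-1)=6330 g(15,1)=5980 g(15,3)=3640
Paths never hitting 5: Σ_s g(15,s) = 25883
Paths hitting 5: 2^15 - 25883 = 6885
P = 6885/32768 = 6885/32768

Answer: 6885/32768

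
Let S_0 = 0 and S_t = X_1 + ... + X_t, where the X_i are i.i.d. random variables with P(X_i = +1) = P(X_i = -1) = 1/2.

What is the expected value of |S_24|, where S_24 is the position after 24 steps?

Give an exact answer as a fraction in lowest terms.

S_24 takes values m ≡ 0 (mod 2) with |m| ≤ 24; P(S_24=m) = C(24,(24+m)/2)/2^24.
Total paths: 2^24 = 16777216
Distribution: P(S=-24)=1/16777216, P(S=-22)=24/16777216, P(S=-20)=276/16777216, P(S=-18)=2024/16777216, P(S=-16)=10626/16777216, P(S=-14)=42504/16777216, P(S=-12)=134596/16777216, P(S=-10)=346104/16777216, P(S=-8)=735471/16777216, P(S=-6)=1307504/16777216, P(S=-4)=1961256/16777216, P(S=-2)=2496144/16777216, P(S=0)=2704156/16777216, P(S=2)=2496144/16777216, P(S=4)=1961256/16777216, P(S=6)=1307504/16777216, P(S=8)=735471/16777216, P(S=10)=346104/16777216, P(S=12)=134596/16777216, P(S=14)=42504/16777216, P(S=16)=10626/16777216, P(S=18)=2024/16777216, P(S=20)=276/16777216, P(S=22)=24/16777216, P(S=24)=1/16777216
E[|S_24|] = Σ_m |m|·P(S_24=m) = 64899744/16777216 = 2028117/524288

Answer: 2028117/524288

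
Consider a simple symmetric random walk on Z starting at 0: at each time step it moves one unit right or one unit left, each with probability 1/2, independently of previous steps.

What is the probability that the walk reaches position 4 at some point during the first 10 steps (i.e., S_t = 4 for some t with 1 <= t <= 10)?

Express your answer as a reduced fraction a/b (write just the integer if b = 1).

Count via complement. Let g(t,s) = #length-t paths at position s with S_1..S_t all ≠ 4.
g(t,s) = g(t-1,s-1) + g(t-1,s+1) for s ≠ 4; g(t,4) = 0.
t=0: g(0,0)=1
t=1: g(1,-1)=1 g(1,1)=1
t=2: g(2,-2)=1 g(2,0)=2 g(2,2)=1
t=3: g(3,-3)=1 g(3,-1)=3 g(3,1)=3 g(3,3)=1
t=4: g(4,-4)=1 g(4,-2)=4 g(4,0)=6 g(4,2)=4
t=5: g(5,-5)=1 g(5,-3)=5 g(5,-1)=10 g(5,1)=10 g(5,3)=4
t=6: g(6,-6)=1 g(6,-4)=6 g(6,-2)=15 g(6,0)=20 g(6,2)=14
t=7: g(7,-7)=1 g(7,-5)=7 g(7,-3)=21 g(7,-1)=35 g(7,1)=34 g(7,3)=14
t=8: g(8,-8)=1 g(8,-6)=8 g(8,-4)=28 g(8,-2)=56 g(8,0)=69 g(8,2)=48
t=9: g(9,-9)=1 g(9,-7)=9 g(9,-5)=36 g(9,-3)=84 g(9,-1)=125 g(9,1)=117 g(9,3)=48
t=10: g(10,-10)=1 g(10,-8)=10 g(10,-6)=45 g(10,-4)=120 g(10,-2)=209 g(10,0)=242 g(10,2)=165
Paths never hitting 4: Σ_s g(10,s) = 792
Paths hitting 4: 2^10 - 792 = 232
P = 232/1024 = 29/128

Answer: 29/128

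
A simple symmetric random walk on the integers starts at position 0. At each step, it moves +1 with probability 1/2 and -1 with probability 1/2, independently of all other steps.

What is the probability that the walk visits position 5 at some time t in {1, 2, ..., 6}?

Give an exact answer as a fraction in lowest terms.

Count via complement. Let g(t,s) = #length-t paths at position s with S_1..S_t all ≠ 5.
g(t,s) = g(t-1,s-1) + g(t-1,s+1) for s ≠ 5; g(t,5) = 0.
t=0: g(0,0)=1
t=1: g(1,-1)=1 g(1,1)=1
t=2: g(2,-2)=1 g(2,0)=2 g(2,2)=1
t=3: g(3,-3)=1 g(3,-1)=3 g(3,1)=3 g(3,3)=1
t=4: g(4,-4)=1 g(4,-2)=4 g(4,0)=6 g(4,2)=4 g(4,4)=1
t=5: g(5,-5)=1 g(5,-3)=5 g(5,-1)=10 g(5,1)=10 g(5,3)=5
t=6: g(6,-6)=1 g(6,-4)=6 g(6,-2)=15 g(6,0)=20 g(6,2)=15 g(6,4)=5
Paths never hitting 5: Σ_s g(6,s) = 62
Paths hitting 5: 2^6 - 62 = 2
P = 2/64 = 1/32

Answer: 1/32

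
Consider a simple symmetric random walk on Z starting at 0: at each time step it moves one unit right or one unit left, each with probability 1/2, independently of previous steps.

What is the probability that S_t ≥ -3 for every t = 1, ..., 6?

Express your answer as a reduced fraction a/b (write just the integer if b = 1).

Answer: 7/8

Derivation:
Let f(t,s) = #length-t paths at position s with S_1..S_t all ≥ -3.
f(t,s) = f(t-1,s-1) + f(t-1,s+1) for s ≥ -3; f(t,s) = 0 for s < -3.
t=0: f(0,0)=1
t=1: f(1,-1)=1 f(1,1)=1
t=2: f(2,-2)=1 f(2,0)=2 f(2,2)=1
t=3: f(3,-3)=1 f(3,-1)=3 f(3,1)=3 f(3,3)=1
t=4: f(4,-2)=4 f(4,0)=6 f(4,2)=4 f(4,4)=1
t=5: f(5,-3)=4 f(5,-1)=10 f(5,1)=10 f(5,3)=5 f(5,5)=1
t=6: f(6,-2)=14 f(6,0)=20 f(6,2)=15 f(6,4)=6 f(6,6)=1
Σ_s f(6,s) = 56
P = 56/64 = 7/8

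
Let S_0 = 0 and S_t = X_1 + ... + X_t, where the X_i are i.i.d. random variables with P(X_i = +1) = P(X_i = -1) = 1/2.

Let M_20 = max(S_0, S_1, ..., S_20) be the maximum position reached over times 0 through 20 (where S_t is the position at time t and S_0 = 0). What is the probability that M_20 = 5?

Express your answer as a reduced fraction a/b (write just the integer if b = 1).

Let M_20 = max(S_0,...,S_20). Use the reflection principle: for j ≥ 1, #{paths with M_20 ≥ j} = #{S_20 ≥ j} + #{S_20 ≥ j+1}.
By reflection, #{M_20 ≥ 5} = #{S_20 ≥ 5} + #{S_20 ≥ 6} = 137980 + 137980 = 275960.
#{M_20 ≥ 6} = #{S_20 ≥ 6} + #{S_20 ≥ 7} = 137980 + 60460 = 198440.
#{M_20 = 5} = 275960 - 198440 = 77520.
P(M_20 = 5) = 77520/1048576 = 4845/65536

Answer: 4845/65536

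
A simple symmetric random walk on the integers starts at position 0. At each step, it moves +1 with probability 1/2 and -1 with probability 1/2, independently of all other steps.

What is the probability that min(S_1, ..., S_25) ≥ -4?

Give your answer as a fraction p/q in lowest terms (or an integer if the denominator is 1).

Let f(t,s) = #length-t paths at position s with S_1..S_t all ≥ -4.
f(t,s) = f(t-1,s-1) + f(t-1,s+1) for s ≥ -4; f(t,s) = 0 for s < -4.
t=0: f(0,0)=1
t=1: f(1,-1)=1 f(1,1)=1
t=2: f(2,-2)=1 f(2,0)=2 f(2,2)=1
t=3: f(3,-3)=1 f(3,-1)=3 f(3,1)=3 f(3,3)=1
t=4: f(4,-4)=1 f(4,-2)=4 f(4,0)=6 f(4,2)=4 f(4,4)=1
t=5: f(5,-3)=5 f(5,-1)=10 f(5,1)=10 f(5,3)=5 f(5,5)=1
t=6: f(6,-4)=5 f(6,-2)=15 f(6,0)=20 f(6,2)=15 f(6,4)=6 f(6,6)=1
t=7: f(7,-3)=20 f(7,-1)=35 f(7,1)=35 f(7,3)=21 f(7,5)=7 f(7,7)=1
t=8: f(8,-4)=20 f(8,-2)=55 f(8,0)=70 f(8,2)=56 f(8,4)=28 f(8,6)=8 f(8,8)=1
t=9: f(9,-3)=75 f(9,-1)=125 f(9,1)=126 f(9,3)=84 f(9,5)=36 f(9,7)=9 f(9,9)=1
t=10: f(10,-4)=75 f(10,-2)=200 f(10,0)=251 f(10,2)=210 f(10,4)=120 f(10,6)=45 f(10,8)=10 f(10,10)=1
t=11: f(11,-3)=275 f(11,-1)=451 f(11,1)=461 f(11,3)=330 f(11,5)=165 f(11,7)=55 f(11,9)=11 f(11,11)=1
t=12: f(12,-4)=275 f(12,-2)=726 f(12,0)=912 f(12,2)=791 f(12,4)=495 f(12,6)=220 f(12,8)=66 f(12,10)=12 f(12,12)=1
t=13: f(13,-3)=1001 f(13,-1)=1638 f(13,1)=1703 f(13,3)=1286 f(13,5)=715 f(13,7)=286 f(13,9)=78 f(13,11)=13 f(13,13)=1
t=14: f(14,-4)=1001 f(14,-2)=2639 f(14,0)=3341 f(14,2)=2989 f(14,4)=2001 f(14,6)=1001 f(14,8)=364 f(14,10)=91 f(14,12)=14 f(14,14)=1
t=15: f(15,-3)=3640 f(15,-1)=5980 f(15,1)=6330 f(15,3)=4990 f(15,5)=3002 f(15,7)=1365 f(15,9)=455 f(15,11)=105 f(15,13)=15 f(15,15)=1
t=16: f(16,-4)=3640 f(16,-2)=9620 f(16,0)=12310 f(16,2)=11320 f(16,4)=7992 f(16,6)=4367 f(16,8)=1820 f(16,10)=560 f(16,12)=120 f(16,14)=16 f(16,16)=1
t=17: f(17,-3)=13260 f(17,-1)=21930 f(17,1)=23630 f(17,3)=19312 f(17,5)=12359 f(17,7)=6187 f(17,9)=2380 f(17,11)=680 f(17,13)=136 f(17,15)=17 f(17,17)=1
t=18: f(18,-4)=13260 f(18,-2)=35190 f(18,0)=45560 f(18,2)=42942 f(18,4)=31671 f(18,6)=18546 f(18,8)=8567 f(18,10)=3060 f(18,12)=816 f(18,14)=153 f(18,16)=18 f(18,18)=1
t=19: f(19,-3)=48450 f(19,-1)=80750 f(19,1)=88502 f(19,3)=74613 f(19,5)=50217 f(19,7)=27113 f(19,9)=11627 f(19,11)=3876 f(19,13)=969 f(19,15)=171 f(19,17)=19 f(19,19)=1
t=20: f(20,-4)=48450 f(20,-2)=129200 f(20,0)=169252 f(20,2)=163115 f(20,4)=124830 f(20,6)=77330 f(20,8)=38740 f(20,10)=15503 f(20,12)=4845 f(20,14)=1140 f(20,16)=190 f(20,18)=20 f(20,20)=1
t=21: f(21,-3)=177650 f(21,-1)=298452 f(21,1)=332367 f(21,3)=287945 f(21,5)=202160 f(21,7)=116070 f(21,9)=54243 f(21,11)=20348 f(21,13)=5985 f(21,15)=1330 f(21,17)=210 f(21,19)=21 f(21,21)=1
t=22: f(22,-4)=177650 f(22,-2)=476102 f(22,0)=630819 f(22,2)=620312 f(22,4)=490105 f(22,6)=318230 f(22,8)=170313 f(22,10)=74591 f(22,12)=26333 f(22,14)=7315 f(22,16)=1540 f(22,18)=231 f(22,20)=22 f(22,22)=1
t=23: f(23,-3)=653752 f(23,-1)=1106921 f(23,1)=1251131 f(23,3)=1110417 f(23,5)=808335 f(23,7)=488543 f(23,9)=244904 f(23,11)=100924 f(23,13)=33648 f(23,15)=8855 f(23,17)=1771 f(23,19)=253 f(23,21)=23 f(23,23)=1
t=24: f(24,-4)=653752 f(24,-2)=1760673 f(24,0)=2358052 f(24,2)=2361548 f(24,4)=1918752 f(24,6)=1296878 f(24,8)=733447 f(24,10)=345828 f(24,12)=134572 f(24,14)=42503 f(24,16)=10626 f(24,18)=2024 f(24,20)=276 f(24,22)=24 f(24,24)=1
t=25: f(25,-3)=2414425 f(25,-1)=4118725 f(25,1)=4719600 f(25,3)=4280300 f(25,5)=3215630 f(25,7)=2030325 f(25,9)=1079275 f(25,11)=480400 f(25,13)=177075 f(25,15)=53129 f(25,17)=12650 f(25,19)=2300 f(25,21)=300 f(25,23)=25 f(25,25)=1
Σ_s f(25,s) = 22584160
P = 22584160/33554432 = 705755/1048576

Answer: 705755/1048576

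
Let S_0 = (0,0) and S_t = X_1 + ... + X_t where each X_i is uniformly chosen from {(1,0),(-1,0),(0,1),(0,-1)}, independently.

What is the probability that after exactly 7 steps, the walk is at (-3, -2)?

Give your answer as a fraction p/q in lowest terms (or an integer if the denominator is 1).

Let h be the number of horizontal steps (so 7-h are vertical). To end at (-3,-2) need (h-3)/2 right-steps and ((7-h)-2)/2 up-steps.
Sum over h with 3 ≤ h ≤ 5, h ≡ 1 (mod 2), 7-h ≡ 0 (mod 2):
h=3: C(7,3)·C(3,0)·C(4,1) = 35·1·4 = 140
h=5: C(7,5)·C(5,1)·C(2,0) = 21·5·1 = 105
Total favorable: 245
Total paths: 4^7 = 16384
P = 245/16384 = 245/16384

Answer: 245/16384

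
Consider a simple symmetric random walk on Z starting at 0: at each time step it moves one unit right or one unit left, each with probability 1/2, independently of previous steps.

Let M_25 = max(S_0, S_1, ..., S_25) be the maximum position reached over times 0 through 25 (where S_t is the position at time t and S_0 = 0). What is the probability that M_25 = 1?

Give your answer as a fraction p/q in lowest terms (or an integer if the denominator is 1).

Answer: 1300075/8388608

Derivation:
Let M_25 = max(S_0,...,S_25). Use the reflection principle: for j ≥ 1, #{paths with M_25 ≥ j} = #{S_25 ≥ j} + #{S_25 ≥ j+1}.
By reflection, #{M_25 ≥ 1} = #{S_25 ≥ 1} + #{S_25 ≥ 2} = 16777216 + 11576916 = 28354132.
#{M_25 ≥ 2} = #{S_25 ≥ 2} + #{S_25 ≥ 3} = 11576916 + 11576916 = 23153832.
#{M_25 = 1} = 28354132 - 23153832 = 5200300.
P(M_25 = 1) = 5200300/33554432 = 1300075/8388608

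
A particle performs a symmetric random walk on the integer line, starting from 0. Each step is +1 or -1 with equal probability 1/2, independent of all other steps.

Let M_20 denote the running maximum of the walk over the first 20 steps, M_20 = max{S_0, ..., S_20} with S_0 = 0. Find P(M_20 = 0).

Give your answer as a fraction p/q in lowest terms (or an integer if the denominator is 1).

Let M_20 = max(S_0,...,S_20). Use the reflection principle: for j ≥ 1, #{paths with M_20 ≥ j} = #{S_20 ≥ j} + #{S_20 ≥ j+1}.
P(M_20 ≥ 0) = 1 since S_0 = 0, so #{M_20 ≥ 0} = 1048576.
#{M_20 ≥ 1} = #{S_20 ≥ 1} + #{S_20 ≥ 2} = 431910 + 431910 = 863820.
#{M_20 = 0} = 1048576 - 863820 = 184756.
P(M_20 = 0) = 184756/1048576 = 46189/262144

Answer: 46189/262144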